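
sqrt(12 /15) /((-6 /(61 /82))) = -61 *sqrt(5) /1230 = -0.11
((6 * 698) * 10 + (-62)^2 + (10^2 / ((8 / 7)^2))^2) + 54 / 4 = 13209425 / 256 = 51599.32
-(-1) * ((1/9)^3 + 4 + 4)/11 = 5833/8019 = 0.73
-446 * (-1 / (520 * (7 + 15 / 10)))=223 / 2210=0.10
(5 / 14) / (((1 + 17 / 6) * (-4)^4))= 15 / 41216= 0.00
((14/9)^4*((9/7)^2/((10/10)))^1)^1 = 784/81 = 9.68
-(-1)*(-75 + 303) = 228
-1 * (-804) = 804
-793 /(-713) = 793 /713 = 1.11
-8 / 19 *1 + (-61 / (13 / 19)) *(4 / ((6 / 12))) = -176272 / 247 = -713.65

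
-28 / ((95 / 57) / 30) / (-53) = 504 / 53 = 9.51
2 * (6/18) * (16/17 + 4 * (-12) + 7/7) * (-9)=276.35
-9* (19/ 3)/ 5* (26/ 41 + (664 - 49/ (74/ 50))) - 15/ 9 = -32772040/ 4551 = -7201.06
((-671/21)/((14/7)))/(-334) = 671/14028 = 0.05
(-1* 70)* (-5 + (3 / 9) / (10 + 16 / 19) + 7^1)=-43925 / 309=-142.15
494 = 494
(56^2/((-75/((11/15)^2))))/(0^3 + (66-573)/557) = 211356992/8555625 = 24.70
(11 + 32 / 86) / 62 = 489 / 2666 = 0.18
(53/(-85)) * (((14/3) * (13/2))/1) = -4823/255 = -18.91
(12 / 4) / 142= 3 / 142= 0.02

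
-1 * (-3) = 3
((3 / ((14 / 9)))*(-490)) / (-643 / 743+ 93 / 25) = -17553375 / 53024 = -331.05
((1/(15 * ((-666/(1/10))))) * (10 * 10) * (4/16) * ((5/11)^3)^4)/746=-244140625/9355705205859328536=-0.00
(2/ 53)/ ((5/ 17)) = 34/ 265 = 0.13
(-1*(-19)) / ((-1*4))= -19 / 4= -4.75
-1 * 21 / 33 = -7 / 11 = -0.64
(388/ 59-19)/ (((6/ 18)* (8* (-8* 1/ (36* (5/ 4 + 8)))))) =732267/ 3776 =193.93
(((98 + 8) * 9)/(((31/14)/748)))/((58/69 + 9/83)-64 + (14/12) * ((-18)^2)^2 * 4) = 57214379376/86962051973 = 0.66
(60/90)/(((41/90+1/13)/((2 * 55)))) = 85800/623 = 137.72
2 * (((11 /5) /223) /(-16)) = -11 /8920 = -0.00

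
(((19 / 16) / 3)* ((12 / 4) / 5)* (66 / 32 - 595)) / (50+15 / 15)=-180253 / 65280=-2.76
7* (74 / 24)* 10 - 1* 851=-3811 / 6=-635.17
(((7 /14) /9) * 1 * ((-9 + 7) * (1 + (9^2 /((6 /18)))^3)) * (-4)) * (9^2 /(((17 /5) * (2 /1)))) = 1291401720 /17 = 75964807.06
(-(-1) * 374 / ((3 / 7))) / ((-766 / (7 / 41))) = -9163 / 47109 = -0.19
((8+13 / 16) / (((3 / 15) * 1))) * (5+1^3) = 2115 / 8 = 264.38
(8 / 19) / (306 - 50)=1 / 608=0.00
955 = 955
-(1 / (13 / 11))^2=-121 / 169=-0.72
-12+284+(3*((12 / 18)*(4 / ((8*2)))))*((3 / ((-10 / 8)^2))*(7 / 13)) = 88568 / 325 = 272.52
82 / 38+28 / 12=256 / 57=4.49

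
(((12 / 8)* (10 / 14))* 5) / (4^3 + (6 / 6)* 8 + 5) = 75 / 1078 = 0.07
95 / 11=8.64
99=99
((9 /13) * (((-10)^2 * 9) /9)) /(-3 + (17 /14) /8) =-100800 /4147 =-24.31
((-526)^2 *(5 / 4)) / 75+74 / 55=761081 / 165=4612.61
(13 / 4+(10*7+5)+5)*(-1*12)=-999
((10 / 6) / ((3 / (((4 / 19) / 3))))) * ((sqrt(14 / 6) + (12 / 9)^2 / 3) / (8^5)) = 5 / 7091712 + 5 * sqrt(21) / 12607488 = 0.00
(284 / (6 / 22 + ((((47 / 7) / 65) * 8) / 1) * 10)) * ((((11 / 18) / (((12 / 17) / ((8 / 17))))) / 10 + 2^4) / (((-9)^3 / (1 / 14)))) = -43972643 / 840956175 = -0.05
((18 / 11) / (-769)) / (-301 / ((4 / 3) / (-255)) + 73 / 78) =-2808 / 75965888779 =-0.00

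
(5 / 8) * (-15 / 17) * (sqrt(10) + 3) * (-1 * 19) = 4275 / 136 + 1425 * sqrt(10) / 136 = 64.57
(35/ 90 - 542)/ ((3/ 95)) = -926155/ 54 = -17151.02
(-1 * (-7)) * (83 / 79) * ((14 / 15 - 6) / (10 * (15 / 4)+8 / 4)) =-88312 / 93615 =-0.94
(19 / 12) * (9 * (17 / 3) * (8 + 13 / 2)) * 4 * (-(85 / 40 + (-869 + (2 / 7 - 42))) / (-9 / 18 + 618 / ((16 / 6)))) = 476602327 / 25900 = 18401.63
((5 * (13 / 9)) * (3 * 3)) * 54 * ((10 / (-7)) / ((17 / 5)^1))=-175500 / 119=-1474.79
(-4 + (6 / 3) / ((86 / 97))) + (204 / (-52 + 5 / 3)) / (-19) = -188859 / 123367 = -1.53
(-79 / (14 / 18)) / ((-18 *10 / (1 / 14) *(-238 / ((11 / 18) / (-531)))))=869 / 4458615840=0.00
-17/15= -1.13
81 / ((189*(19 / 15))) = 0.34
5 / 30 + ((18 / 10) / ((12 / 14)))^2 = 1373 / 300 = 4.58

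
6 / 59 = 0.10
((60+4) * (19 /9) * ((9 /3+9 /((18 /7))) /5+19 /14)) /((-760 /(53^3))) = -36921496 /525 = -70326.66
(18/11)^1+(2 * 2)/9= 206/99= 2.08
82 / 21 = 3.90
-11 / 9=-1.22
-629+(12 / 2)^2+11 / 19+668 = 1436 / 19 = 75.58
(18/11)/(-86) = -9/473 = -0.02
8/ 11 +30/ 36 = 1.56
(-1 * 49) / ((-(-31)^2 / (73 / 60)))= 3577 / 57660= 0.06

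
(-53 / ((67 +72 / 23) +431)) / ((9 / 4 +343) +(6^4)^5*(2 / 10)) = -530 / 3664424537407457229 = -0.00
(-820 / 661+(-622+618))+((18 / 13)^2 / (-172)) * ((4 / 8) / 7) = -352473973 / 67248818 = -5.24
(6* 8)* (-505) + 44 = -24196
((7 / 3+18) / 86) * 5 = 305 / 258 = 1.18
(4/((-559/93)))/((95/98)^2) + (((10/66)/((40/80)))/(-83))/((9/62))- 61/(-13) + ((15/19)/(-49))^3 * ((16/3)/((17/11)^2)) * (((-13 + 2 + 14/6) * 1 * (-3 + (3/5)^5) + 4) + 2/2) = 318043455600763228579/80340262048801529775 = 3.96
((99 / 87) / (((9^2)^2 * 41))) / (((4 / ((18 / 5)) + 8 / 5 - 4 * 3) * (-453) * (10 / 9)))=1 / 1105242084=0.00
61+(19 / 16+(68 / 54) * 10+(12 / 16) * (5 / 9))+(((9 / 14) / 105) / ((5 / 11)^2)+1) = 76.23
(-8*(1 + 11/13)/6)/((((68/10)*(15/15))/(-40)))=3200/221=14.48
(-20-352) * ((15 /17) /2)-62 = -3844 /17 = -226.12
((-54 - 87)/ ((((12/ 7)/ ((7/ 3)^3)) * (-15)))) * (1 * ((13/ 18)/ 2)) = 1467011/ 58320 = 25.15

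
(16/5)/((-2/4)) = -32/5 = -6.40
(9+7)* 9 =144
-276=-276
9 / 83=0.11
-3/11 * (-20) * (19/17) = 1140/187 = 6.10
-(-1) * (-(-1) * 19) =19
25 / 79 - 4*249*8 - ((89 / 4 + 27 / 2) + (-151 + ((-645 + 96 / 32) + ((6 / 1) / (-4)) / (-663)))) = -7210.44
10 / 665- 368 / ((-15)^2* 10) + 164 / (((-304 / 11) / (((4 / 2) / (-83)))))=-137227 / 24837750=-0.01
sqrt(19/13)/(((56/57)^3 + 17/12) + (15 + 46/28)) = 5185404* sqrt(247)/1281321275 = 0.06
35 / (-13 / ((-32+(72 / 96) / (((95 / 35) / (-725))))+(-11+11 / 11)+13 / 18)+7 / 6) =6940878 / 242033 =28.68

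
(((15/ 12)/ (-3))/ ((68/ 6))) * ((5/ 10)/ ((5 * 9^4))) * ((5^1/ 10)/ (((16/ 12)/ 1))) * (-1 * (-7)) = -7/ 4758912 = -0.00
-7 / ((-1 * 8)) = 7 / 8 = 0.88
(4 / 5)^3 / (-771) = -0.00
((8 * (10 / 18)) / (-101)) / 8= -5 / 909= -0.01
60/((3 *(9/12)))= 80/3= 26.67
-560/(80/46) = -322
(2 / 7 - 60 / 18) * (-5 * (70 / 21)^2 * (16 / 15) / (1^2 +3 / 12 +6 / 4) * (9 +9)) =819200 / 693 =1182.11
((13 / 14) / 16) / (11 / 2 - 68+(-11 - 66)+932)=13 / 177520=0.00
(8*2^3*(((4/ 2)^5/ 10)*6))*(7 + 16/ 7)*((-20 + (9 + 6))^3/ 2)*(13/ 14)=-32448000/ 49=-662204.08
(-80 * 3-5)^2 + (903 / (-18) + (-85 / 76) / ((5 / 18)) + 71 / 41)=140155823 / 2337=59972.54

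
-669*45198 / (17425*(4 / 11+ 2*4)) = -166306041 / 801550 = -207.48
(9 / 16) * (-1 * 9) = -5.06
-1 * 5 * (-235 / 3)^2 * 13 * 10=-35896250 / 9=-3988472.22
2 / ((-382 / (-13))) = 13 / 191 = 0.07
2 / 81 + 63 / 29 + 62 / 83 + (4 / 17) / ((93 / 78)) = 322775095 / 102747609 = 3.14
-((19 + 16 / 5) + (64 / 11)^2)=-33911 / 605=-56.05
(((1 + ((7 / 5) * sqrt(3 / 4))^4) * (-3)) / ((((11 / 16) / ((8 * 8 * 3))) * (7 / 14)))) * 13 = -473376384 / 6875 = -68854.75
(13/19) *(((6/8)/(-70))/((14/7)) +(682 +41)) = 5263401/10640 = 494.68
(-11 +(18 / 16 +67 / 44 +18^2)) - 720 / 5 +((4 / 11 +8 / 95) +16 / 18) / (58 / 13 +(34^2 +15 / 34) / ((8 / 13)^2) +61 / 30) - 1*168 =3.65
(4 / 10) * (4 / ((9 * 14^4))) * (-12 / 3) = -0.00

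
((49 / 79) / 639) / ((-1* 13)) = -49 / 656253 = -0.00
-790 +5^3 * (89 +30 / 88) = 456615 / 44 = 10377.61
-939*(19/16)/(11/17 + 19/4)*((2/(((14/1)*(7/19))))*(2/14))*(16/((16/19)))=-109490217/503524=-217.45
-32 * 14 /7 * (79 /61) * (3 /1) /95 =-15168 /5795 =-2.62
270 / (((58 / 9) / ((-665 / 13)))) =-807975 / 377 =-2143.17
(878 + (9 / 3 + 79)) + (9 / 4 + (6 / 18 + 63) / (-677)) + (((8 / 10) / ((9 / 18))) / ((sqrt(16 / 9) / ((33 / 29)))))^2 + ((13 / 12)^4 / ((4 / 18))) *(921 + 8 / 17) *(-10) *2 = -31573136401311353 / 278757187200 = -113263.94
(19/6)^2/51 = 361/1836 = 0.20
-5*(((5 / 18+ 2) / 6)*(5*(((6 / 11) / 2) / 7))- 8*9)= 996895 / 2772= 359.63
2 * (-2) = -4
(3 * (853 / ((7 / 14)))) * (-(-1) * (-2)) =-10236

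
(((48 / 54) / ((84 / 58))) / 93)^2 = 13456 / 308950929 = 0.00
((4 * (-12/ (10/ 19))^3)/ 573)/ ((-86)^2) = -493848/ 44144875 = -0.01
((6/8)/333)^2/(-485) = -1/95610960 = -0.00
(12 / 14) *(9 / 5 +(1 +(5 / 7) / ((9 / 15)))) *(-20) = -3352 / 49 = -68.41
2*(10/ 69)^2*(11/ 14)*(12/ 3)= 4400/ 33327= 0.13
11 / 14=0.79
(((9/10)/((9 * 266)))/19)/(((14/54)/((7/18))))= 3/101080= 0.00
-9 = -9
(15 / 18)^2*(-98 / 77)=-175 / 198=-0.88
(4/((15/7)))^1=28/15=1.87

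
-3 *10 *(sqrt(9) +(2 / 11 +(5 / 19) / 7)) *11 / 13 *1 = -141300 / 1729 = -81.72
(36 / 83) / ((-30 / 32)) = -192 / 415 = -0.46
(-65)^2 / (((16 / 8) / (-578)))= -1221025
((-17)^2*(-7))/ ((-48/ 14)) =14161/ 24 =590.04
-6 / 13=-0.46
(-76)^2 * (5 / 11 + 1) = 92416 / 11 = 8401.45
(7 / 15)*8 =56 / 15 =3.73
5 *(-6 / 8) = -15 / 4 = -3.75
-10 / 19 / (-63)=10 / 1197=0.01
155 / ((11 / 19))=2945 / 11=267.73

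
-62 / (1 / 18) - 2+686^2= 469478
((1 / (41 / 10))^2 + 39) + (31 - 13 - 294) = -398297 / 1681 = -236.94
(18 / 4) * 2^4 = 72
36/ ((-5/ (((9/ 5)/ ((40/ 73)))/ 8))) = -5913/ 2000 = -2.96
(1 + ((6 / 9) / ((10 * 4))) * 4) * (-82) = -1312 / 15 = -87.47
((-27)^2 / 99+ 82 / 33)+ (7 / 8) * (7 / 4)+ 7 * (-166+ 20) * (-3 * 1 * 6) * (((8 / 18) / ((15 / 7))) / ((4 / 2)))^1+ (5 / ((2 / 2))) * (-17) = 3228039 / 1760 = 1834.11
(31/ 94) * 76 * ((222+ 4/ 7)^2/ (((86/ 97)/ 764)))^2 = 9529833175293742722055808/ 208654103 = 45672876968509661.76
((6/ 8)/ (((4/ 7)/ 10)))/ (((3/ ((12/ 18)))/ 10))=175/ 6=29.17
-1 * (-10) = 10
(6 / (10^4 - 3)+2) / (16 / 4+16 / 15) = 75000 / 189943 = 0.39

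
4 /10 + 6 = 32 /5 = 6.40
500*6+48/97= 291048/97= 3000.49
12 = 12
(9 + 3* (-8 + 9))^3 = 1728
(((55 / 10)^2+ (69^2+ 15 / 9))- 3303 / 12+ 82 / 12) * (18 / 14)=81441 / 14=5817.21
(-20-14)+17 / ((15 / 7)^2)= -6817 / 225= -30.30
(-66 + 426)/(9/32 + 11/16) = 371.61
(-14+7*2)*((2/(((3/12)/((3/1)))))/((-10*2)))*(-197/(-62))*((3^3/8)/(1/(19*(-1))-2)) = 0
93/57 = 31/19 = 1.63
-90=-90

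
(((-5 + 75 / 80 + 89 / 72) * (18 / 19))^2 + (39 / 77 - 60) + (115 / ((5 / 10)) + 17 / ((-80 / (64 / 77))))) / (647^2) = 0.00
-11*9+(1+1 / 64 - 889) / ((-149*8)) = -7495681 / 76288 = -98.26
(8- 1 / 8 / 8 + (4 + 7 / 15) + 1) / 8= 12913 / 7680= 1.68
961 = 961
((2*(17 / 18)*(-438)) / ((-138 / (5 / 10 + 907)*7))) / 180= 150161 / 34776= 4.32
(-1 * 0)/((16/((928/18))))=0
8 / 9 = 0.89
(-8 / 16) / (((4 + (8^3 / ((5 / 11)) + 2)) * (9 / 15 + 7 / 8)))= -50 / 167029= -0.00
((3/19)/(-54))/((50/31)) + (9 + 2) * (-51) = -9593131/17100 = -561.00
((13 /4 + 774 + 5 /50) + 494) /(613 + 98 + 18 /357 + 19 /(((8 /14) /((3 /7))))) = 3025813 /1726215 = 1.75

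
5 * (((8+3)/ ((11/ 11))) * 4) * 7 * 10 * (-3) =-46200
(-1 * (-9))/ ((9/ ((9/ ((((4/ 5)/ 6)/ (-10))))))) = -675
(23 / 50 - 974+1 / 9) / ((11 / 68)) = -6017.56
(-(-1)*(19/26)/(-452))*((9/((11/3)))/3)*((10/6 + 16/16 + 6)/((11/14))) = -399/27346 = -0.01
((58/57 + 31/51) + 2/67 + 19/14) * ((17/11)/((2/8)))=1825346/98021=18.62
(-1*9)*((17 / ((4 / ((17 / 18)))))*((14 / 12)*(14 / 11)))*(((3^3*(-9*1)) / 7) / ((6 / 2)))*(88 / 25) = 54621 / 25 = 2184.84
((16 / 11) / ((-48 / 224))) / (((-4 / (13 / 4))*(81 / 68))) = 12376 / 2673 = 4.63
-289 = -289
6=6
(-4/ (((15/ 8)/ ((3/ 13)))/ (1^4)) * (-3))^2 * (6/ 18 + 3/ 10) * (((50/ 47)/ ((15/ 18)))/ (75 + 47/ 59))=2582784/ 111003425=0.02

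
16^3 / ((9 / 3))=4096 / 3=1365.33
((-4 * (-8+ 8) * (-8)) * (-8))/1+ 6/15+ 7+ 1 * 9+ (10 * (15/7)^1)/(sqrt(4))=949/35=27.11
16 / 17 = 0.94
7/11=0.64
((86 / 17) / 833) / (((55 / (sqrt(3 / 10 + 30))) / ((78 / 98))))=1677*sqrt(3030) / 190819475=0.00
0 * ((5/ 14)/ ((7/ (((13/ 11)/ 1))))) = 0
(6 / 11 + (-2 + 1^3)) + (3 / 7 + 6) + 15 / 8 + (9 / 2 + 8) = 12535 / 616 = 20.35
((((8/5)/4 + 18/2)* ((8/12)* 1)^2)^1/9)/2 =94/405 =0.23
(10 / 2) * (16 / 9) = 80 / 9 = 8.89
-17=-17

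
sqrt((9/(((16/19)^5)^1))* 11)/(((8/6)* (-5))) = -3249* sqrt(209)/20480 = -2.29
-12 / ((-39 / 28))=112 / 13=8.62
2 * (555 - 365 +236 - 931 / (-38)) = 901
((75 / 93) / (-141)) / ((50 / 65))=-65 / 8742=-0.01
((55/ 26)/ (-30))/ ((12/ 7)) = -77/ 1872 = -0.04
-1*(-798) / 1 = 798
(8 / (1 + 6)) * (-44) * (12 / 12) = -352 / 7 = -50.29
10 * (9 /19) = 90 /19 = 4.74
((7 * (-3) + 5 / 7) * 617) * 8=-700912 / 7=-100130.29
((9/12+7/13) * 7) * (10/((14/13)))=335/4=83.75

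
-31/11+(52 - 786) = -8105/11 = -736.82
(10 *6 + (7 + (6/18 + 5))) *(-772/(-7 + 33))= -2147.74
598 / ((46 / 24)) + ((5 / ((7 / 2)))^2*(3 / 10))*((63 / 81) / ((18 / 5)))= 58993 / 189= 312.13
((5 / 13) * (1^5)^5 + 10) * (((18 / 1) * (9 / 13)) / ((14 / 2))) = 21870 / 1183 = 18.49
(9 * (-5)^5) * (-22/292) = 309375/146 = 2119.01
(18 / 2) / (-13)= -9 / 13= -0.69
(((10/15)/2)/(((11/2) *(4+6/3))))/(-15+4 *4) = 1/99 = 0.01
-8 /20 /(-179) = 2 /895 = 0.00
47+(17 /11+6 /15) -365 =-316.05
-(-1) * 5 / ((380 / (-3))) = -3 / 76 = -0.04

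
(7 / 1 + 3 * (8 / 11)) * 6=606 / 11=55.09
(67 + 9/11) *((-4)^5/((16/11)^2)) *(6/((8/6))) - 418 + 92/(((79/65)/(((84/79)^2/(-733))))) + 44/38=-1017108051423084/6866554153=-148124.96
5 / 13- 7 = -6.62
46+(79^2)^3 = 243087455567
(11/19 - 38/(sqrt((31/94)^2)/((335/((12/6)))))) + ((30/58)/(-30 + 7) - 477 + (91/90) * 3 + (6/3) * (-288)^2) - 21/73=146113.98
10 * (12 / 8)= 15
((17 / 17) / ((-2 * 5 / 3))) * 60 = -18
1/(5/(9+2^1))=11/5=2.20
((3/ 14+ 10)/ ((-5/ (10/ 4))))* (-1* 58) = 4147/ 14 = 296.21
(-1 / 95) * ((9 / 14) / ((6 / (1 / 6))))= -1 / 5320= -0.00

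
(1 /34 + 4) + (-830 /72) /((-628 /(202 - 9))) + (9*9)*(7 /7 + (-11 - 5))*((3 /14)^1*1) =-680080519 /2690352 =-252.78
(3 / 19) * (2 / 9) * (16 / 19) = 32 / 1083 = 0.03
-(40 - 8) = -32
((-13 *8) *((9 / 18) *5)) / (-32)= 65 / 8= 8.12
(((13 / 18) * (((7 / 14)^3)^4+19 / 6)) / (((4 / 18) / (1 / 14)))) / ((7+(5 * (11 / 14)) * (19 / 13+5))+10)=6576635 / 379158528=0.02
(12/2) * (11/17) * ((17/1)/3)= 22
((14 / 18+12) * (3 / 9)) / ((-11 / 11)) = -115 / 27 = -4.26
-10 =-10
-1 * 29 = -29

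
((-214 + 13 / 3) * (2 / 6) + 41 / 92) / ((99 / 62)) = -1782469 / 40986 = -43.49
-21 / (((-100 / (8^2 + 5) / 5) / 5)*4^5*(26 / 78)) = 4347 / 4096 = 1.06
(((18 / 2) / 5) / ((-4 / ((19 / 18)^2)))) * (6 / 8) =-361 / 960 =-0.38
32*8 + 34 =290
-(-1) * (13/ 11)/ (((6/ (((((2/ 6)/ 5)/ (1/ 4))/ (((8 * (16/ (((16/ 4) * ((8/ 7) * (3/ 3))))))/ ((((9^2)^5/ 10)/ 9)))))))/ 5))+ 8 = 363389.41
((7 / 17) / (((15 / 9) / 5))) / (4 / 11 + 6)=33 / 170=0.19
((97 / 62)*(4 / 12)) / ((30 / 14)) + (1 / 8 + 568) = 6342991 / 11160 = 568.37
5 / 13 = 0.38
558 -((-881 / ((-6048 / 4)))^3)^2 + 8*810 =7037.96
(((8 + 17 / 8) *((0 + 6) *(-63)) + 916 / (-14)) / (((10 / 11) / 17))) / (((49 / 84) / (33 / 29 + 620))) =-220285282107 / 2842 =-77510655.21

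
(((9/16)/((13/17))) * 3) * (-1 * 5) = -2295/208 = -11.03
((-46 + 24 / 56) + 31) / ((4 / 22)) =-80.14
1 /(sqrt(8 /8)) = 1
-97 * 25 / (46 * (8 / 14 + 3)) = -14.76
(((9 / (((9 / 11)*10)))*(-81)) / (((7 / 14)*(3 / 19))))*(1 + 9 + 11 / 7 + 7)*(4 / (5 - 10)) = 586872 / 35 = 16767.77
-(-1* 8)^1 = 8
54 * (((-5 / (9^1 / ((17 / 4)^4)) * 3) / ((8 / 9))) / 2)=-33826005 / 2048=-16516.60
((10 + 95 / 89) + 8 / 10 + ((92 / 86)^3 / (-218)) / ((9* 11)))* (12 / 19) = 7.50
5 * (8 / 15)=8 / 3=2.67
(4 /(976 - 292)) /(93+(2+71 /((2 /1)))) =2 /44631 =0.00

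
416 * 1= 416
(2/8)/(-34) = -1/136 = -0.01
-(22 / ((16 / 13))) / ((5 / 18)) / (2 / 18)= -11583 / 20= -579.15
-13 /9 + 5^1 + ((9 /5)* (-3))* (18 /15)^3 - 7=-71863 /5625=-12.78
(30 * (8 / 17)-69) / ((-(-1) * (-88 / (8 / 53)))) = 933 / 9911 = 0.09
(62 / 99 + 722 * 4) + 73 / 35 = 10016317 / 3465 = 2890.71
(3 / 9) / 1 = 1 / 3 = 0.33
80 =80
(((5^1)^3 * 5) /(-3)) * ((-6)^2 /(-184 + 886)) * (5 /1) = -6250 /117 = -53.42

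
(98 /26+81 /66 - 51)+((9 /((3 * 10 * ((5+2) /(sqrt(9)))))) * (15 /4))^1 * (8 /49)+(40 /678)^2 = -517694690609 /11273520258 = -45.92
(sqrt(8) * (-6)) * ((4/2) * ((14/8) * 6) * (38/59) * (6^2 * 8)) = -2757888 * sqrt(2)/59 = -66105.81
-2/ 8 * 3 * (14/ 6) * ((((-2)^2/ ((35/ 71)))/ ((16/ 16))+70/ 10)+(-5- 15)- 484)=17111/ 20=855.55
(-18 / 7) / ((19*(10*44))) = -9 / 29260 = -0.00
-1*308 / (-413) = 44 / 59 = 0.75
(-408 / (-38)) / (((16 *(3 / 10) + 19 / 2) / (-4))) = -3.00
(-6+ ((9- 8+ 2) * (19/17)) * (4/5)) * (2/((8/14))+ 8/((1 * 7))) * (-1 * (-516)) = -945828/119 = -7948.13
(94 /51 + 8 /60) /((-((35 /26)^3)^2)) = -7413978624 /22321796875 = -0.33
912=912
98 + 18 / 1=116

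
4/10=2/5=0.40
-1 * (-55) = 55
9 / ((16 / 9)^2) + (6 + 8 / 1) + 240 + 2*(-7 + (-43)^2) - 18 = 1004249 / 256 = 3922.85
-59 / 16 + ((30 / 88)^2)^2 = -13770479 / 3748096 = -3.67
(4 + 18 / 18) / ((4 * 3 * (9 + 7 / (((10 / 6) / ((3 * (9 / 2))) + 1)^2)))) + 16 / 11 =3369001 / 2271456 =1.48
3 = 3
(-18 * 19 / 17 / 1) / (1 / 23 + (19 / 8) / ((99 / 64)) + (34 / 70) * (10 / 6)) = -2725569 / 323578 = -8.42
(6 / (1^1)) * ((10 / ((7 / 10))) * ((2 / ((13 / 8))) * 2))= 19200 / 91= 210.99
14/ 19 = 0.74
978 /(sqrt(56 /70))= 489 * sqrt(5)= 1093.44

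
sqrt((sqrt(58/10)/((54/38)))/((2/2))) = 3625^(1/4) * sqrt(57)/45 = 1.30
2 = 2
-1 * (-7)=7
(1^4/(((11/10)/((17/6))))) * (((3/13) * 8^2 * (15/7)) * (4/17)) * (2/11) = 38400/11011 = 3.49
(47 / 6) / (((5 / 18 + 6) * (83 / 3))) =423 / 9379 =0.05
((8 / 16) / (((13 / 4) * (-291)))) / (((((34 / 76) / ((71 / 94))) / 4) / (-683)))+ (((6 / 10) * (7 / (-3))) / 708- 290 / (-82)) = 873486488687 / 146234210460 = 5.97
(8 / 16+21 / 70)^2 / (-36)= -4 / 225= -0.02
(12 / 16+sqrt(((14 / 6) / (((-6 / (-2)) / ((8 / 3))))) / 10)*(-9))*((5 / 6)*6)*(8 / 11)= 30 / 11 - 16*sqrt(105) / 11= -12.18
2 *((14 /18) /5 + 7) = 644 /45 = 14.31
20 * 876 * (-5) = -87600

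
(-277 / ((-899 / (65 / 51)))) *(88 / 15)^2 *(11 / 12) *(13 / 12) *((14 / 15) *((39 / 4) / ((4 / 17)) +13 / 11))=297419233111 / 557065350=533.90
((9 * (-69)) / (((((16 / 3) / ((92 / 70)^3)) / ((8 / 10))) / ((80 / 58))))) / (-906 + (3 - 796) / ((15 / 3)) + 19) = 90668484 / 325018225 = 0.28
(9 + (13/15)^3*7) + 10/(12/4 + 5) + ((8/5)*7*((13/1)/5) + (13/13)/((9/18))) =620011/13500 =45.93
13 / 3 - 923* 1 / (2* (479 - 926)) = 1599 / 298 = 5.37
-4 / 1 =-4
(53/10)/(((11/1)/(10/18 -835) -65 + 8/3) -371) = -119409/9763297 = -0.01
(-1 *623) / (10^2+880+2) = -623 / 982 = -0.63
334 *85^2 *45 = 108591750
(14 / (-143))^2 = 196 / 20449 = 0.01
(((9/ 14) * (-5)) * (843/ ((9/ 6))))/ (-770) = 2529/ 1078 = 2.35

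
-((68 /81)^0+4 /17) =-21 /17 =-1.24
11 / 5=2.20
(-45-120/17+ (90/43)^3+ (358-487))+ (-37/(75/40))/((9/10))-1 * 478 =-24517051004/36493713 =-671.82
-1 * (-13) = 13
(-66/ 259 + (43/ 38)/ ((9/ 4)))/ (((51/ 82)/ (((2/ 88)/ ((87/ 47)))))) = 10586938/ 2161613223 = 0.00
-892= -892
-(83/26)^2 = -6889/676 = -10.19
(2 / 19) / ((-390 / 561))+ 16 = 19573 / 1235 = 15.85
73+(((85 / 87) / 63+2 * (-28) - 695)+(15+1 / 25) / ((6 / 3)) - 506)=-1176.46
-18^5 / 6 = -314928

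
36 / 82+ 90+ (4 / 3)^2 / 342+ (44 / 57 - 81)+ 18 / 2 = 1212520 / 63099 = 19.22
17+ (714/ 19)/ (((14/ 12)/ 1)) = 935/ 19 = 49.21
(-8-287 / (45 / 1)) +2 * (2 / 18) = -637 / 45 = -14.16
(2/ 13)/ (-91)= -2/ 1183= -0.00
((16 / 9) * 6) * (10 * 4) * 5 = 6400 / 3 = 2133.33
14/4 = 7/2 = 3.50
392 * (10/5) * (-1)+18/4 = -1559/2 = -779.50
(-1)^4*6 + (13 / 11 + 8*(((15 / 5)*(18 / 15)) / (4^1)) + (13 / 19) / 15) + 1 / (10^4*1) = 90460627 / 6270000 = 14.43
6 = 6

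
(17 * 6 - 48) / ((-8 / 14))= -189 / 2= -94.50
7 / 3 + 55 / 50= 103 / 30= 3.43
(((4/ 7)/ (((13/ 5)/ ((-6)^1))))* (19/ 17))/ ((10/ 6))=-1368/ 1547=-0.88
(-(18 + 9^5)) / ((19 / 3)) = -177201 / 19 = -9326.37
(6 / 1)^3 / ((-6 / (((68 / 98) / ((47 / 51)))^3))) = -15.37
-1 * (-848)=848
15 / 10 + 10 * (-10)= -197 / 2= -98.50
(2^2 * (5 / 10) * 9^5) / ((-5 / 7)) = -826686 / 5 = -165337.20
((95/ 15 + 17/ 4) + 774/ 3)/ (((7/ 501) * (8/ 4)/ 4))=538241/ 14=38445.79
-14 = -14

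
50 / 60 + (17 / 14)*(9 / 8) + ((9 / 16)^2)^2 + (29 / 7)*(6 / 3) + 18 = 39340597 / 1376256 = 28.59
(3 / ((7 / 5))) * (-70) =-150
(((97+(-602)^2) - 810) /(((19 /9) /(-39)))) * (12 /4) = -20045295.95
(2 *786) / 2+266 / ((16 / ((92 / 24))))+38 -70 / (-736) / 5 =887.75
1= 1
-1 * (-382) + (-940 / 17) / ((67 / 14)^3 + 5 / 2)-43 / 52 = 103521596491 / 271938732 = 380.68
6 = 6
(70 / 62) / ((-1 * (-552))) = 0.00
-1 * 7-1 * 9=-16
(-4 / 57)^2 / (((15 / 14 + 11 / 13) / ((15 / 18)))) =7280 / 3401703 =0.00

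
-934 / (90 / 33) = -5137 / 15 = -342.47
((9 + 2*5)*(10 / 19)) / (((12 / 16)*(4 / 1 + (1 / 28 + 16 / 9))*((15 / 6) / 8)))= 10752 / 1465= 7.34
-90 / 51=-30 / 17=-1.76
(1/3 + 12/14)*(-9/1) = -75/7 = -10.71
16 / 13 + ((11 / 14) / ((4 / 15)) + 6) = 7409 / 728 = 10.18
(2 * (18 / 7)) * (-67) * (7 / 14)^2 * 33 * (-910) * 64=165559680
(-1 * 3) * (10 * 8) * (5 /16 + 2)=-555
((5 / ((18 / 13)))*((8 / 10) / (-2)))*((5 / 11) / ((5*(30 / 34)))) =-221 / 1485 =-0.15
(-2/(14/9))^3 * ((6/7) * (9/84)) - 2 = -73789/33614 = -2.20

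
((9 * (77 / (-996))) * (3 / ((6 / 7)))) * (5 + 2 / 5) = -43659 / 3320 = -13.15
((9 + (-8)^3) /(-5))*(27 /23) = 13581 /115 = 118.10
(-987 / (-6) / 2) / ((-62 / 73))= -24017 / 248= -96.84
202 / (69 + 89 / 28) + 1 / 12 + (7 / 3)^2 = 605795 / 72756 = 8.33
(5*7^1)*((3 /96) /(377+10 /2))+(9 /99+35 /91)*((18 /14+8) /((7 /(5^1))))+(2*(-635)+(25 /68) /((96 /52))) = -425624730955 /336025536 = -1266.64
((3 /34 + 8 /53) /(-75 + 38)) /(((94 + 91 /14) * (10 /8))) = -1724 /33503685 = -0.00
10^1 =10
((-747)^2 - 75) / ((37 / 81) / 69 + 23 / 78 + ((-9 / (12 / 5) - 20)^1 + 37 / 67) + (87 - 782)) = -777.18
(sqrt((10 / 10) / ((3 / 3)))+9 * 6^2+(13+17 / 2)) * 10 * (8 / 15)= 1848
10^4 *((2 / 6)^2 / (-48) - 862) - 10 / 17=-3956590895 / 459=-8620023.74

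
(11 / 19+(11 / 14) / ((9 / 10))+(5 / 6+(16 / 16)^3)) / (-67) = -7865 / 160398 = -0.05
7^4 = 2401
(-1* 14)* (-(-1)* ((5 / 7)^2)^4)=-0.95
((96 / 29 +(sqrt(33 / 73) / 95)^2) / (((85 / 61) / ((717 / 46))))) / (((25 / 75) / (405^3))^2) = 878940550591663011937907625 / 597633334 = 1470702018424666740.46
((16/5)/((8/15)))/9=2/3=0.67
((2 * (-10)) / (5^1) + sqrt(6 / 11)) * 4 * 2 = -32 + 8 * sqrt(66) / 11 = -26.09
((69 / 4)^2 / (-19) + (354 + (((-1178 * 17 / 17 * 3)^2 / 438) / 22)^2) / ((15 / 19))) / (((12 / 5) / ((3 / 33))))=2085921366718315 / 25874895552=80615.64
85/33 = 2.58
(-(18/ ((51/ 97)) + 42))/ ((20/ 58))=-18792/ 85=-221.08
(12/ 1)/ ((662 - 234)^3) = 3/ 19600688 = 0.00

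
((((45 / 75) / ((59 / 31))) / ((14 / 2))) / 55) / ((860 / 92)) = 2139 / 24418625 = 0.00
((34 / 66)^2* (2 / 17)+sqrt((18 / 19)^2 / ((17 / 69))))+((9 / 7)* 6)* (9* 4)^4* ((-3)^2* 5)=18* sqrt(1173) / 323+4444717432558 / 7623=583066699.08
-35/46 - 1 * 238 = -238.76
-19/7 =-2.71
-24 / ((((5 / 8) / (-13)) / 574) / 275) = 78798720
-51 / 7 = -7.29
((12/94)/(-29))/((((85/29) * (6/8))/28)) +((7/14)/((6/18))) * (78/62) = 453527/247690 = 1.83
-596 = -596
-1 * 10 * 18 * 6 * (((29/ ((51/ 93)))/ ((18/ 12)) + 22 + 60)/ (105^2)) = -9568/ 833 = -11.49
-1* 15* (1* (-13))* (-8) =-1560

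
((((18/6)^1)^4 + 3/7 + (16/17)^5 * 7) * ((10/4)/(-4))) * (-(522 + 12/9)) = 28324.80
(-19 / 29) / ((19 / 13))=-13 / 29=-0.45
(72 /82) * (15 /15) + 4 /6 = 190 /123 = 1.54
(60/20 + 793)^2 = 633616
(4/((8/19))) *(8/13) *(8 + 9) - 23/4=4869/52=93.63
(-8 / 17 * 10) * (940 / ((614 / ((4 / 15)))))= -30080 / 15657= -1.92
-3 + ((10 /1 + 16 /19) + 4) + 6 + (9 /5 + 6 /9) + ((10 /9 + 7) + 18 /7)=185483 /5985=30.99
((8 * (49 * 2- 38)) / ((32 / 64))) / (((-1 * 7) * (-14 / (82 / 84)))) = 3280 / 343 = 9.56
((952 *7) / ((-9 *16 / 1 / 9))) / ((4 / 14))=-5831 / 4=-1457.75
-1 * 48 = -48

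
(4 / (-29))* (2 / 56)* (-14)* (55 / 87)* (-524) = -57640 / 2523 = -22.85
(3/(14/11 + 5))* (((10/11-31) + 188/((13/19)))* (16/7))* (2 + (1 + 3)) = 1604.85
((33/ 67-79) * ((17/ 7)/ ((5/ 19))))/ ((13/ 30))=-10193880/ 6097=-1671.95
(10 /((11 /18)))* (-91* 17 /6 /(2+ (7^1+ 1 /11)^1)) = -464.10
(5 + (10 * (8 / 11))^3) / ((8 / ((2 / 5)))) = 103731 / 5324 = 19.48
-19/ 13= -1.46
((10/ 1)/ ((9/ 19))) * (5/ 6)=475/ 27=17.59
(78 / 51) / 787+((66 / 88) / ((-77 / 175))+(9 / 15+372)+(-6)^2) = 1197653663 / 2943380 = 406.90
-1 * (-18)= 18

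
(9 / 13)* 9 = 81 / 13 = 6.23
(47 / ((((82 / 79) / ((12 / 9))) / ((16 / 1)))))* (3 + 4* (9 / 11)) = 2732768 / 451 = 6059.35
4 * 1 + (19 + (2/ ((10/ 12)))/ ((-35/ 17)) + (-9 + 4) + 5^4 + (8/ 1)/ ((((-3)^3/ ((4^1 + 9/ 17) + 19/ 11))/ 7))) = 61738081/ 98175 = 628.86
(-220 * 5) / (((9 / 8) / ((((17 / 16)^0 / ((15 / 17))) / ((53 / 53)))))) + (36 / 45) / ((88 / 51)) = -3289823 / 2970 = -1107.68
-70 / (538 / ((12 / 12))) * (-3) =105 / 269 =0.39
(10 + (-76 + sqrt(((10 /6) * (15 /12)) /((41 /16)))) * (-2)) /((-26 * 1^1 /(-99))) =8019 /13 - 330 * sqrt(123) /533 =609.98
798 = 798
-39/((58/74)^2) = -53391/841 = -63.49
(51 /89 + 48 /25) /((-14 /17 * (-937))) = 94299 /29187550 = 0.00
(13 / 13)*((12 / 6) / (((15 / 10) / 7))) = 28 / 3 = 9.33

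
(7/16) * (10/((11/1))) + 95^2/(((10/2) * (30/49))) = 778421/264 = 2948.56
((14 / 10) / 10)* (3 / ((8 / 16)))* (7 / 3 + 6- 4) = 3.64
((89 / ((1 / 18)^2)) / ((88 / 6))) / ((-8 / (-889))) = 19226403 / 88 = 218481.85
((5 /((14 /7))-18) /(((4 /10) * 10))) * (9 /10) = -279 /80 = -3.49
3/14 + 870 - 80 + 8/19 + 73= 229727/266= 863.64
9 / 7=1.29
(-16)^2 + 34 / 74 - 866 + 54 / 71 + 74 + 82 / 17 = -23667325 / 44659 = -529.96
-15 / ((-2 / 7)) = 105 / 2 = 52.50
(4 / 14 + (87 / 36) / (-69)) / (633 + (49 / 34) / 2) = 24701 / 62441757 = 0.00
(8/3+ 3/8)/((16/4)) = 73/96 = 0.76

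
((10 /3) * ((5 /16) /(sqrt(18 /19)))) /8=25 * sqrt(38) /1152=0.13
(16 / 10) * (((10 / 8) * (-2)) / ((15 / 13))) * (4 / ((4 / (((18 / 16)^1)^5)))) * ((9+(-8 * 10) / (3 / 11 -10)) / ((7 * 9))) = -52398333 / 30679040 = -1.71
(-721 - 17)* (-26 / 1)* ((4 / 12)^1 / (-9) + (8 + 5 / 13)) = 480520 / 3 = 160173.33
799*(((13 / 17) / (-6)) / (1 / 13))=-7943 / 6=-1323.83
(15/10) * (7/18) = 7/12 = 0.58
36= 36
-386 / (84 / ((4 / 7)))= -2.63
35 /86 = 0.41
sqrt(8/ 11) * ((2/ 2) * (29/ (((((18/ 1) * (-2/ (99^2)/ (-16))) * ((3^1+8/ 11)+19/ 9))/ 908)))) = 1032319728 * sqrt(22)/ 289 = 16754355.44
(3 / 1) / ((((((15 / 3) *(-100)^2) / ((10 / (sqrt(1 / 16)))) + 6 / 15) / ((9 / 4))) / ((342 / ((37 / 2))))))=7695 / 77108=0.10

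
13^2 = 169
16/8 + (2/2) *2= 4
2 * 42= 84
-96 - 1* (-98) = 2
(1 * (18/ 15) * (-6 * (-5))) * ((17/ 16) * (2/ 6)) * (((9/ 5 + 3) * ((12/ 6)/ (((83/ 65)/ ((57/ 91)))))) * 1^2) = 34884/ 581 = 60.04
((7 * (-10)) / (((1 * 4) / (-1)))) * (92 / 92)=35 / 2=17.50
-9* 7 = -63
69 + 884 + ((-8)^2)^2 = 5049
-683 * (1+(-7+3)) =2049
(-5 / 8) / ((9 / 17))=-85 / 72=-1.18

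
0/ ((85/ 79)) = 0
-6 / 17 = -0.35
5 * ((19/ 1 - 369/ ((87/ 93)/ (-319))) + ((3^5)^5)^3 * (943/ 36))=318664211563164622055478891688661523905/ 4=79666052890791155513869720000000000000.00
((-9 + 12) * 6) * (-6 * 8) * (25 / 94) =-10800 / 47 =-229.79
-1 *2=-2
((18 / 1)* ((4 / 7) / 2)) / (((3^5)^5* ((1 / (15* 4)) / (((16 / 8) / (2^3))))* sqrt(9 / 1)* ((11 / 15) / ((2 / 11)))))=200 / 26579757488823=0.00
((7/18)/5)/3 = 7/270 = 0.03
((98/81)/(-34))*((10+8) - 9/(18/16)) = -0.36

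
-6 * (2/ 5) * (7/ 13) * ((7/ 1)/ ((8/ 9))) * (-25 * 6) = 19845/ 13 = 1526.54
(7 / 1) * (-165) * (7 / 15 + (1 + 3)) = -5159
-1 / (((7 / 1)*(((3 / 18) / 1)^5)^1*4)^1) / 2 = -972 / 7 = -138.86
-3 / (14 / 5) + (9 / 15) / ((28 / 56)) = 9 / 70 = 0.13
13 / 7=1.86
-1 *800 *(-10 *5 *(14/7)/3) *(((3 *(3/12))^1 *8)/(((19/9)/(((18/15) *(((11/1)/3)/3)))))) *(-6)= -12672000/19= -666947.37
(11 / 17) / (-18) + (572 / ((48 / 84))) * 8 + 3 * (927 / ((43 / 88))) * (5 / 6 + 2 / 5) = 988645691 / 65790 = 15027.29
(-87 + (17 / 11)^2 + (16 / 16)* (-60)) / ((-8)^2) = -8749 / 3872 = -2.26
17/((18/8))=68/9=7.56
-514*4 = -2056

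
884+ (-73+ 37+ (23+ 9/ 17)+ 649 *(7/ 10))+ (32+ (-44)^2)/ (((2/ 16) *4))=894511/ 170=5261.83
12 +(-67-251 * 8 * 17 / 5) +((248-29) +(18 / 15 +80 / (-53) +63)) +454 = -325765 / 53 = -6146.51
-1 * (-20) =20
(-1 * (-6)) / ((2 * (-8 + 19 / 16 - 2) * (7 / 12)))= -192 / 329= -0.58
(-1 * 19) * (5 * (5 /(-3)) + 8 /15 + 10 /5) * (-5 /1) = -551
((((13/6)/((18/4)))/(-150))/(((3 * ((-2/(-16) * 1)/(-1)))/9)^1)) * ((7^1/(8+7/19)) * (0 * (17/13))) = 0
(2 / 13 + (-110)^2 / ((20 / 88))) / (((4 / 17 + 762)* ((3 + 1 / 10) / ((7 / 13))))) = 411812590 / 33943481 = 12.13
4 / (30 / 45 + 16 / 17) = 102 / 41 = 2.49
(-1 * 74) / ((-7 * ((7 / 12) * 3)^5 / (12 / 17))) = 909312 / 2000033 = 0.45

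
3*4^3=192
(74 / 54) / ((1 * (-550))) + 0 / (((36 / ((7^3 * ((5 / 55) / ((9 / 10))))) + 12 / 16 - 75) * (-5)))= -37 / 14850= -0.00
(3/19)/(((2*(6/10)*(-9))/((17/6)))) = -85/2052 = -0.04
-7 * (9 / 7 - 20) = 131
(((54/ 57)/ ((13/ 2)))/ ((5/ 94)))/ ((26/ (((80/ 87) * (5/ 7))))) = 0.07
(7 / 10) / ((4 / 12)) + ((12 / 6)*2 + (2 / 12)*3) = 33 / 5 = 6.60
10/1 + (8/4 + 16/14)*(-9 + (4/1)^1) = -40/7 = -5.71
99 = 99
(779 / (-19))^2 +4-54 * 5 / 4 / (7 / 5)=22915 / 14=1636.79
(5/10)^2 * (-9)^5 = -59049/4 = -14762.25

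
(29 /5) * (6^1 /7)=174 /35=4.97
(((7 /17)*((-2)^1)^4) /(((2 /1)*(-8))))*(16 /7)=-16 /17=-0.94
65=65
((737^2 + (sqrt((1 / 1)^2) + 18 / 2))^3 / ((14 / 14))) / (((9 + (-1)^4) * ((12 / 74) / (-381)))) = -753068286240450868961 / 20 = -37653414312022543448.05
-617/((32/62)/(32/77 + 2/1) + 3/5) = -8894055/11729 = -758.30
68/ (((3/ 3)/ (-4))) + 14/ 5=-1346/ 5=-269.20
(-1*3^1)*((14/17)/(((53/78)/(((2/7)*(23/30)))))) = -0.80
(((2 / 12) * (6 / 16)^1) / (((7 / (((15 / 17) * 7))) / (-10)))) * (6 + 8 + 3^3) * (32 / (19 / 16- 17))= 196800 / 4301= 45.76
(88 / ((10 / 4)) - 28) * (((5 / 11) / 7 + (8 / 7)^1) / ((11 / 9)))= 30132 / 4235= 7.11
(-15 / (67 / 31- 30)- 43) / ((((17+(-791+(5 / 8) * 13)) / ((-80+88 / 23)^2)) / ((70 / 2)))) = 31494093281280 / 2797140929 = 11259.39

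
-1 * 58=-58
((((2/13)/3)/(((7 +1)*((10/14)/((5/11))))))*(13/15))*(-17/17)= -0.00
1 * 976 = 976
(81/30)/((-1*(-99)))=3/110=0.03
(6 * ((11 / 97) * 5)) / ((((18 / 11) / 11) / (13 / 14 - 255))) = -5810.47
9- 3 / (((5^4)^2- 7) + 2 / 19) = 66795639 / 7421744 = 9.00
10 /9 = 1.11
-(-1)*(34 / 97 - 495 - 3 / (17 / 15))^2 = 672468881764 / 2719201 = 247303.85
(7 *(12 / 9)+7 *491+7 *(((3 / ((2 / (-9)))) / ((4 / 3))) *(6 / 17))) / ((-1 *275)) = -697949 / 56100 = -12.44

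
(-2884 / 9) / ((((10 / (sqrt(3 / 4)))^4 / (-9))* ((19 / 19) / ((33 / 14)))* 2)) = 30591 / 160000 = 0.19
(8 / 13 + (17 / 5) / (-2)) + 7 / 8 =-109 / 520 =-0.21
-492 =-492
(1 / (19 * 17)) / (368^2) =1 / 43741952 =0.00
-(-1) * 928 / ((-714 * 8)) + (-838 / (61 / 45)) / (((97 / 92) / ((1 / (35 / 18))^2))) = -11477420246 / 73932915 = -155.24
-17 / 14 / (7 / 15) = -255 / 98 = -2.60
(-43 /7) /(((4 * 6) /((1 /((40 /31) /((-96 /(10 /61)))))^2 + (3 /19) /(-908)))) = -31832607063317 /603820000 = -52718.70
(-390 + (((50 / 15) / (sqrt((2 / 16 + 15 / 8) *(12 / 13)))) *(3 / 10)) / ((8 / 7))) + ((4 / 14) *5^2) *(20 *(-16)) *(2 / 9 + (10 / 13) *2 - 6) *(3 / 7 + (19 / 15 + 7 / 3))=7 *sqrt(78) / 96 + 73853110 / 1911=38646.96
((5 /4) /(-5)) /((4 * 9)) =-1 /144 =-0.01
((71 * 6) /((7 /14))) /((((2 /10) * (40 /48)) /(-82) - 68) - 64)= -419184 /64945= -6.45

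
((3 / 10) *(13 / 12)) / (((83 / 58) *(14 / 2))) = 0.03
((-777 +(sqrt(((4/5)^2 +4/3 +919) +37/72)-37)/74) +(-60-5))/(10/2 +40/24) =-1011/8 +sqrt(3317354)/29600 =-126.31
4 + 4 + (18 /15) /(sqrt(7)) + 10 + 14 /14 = 6 * sqrt(7) /35 + 19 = 19.45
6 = 6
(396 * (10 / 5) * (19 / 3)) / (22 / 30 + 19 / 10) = 1904.81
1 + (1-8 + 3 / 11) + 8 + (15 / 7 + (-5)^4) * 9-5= 434400 / 77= 5641.56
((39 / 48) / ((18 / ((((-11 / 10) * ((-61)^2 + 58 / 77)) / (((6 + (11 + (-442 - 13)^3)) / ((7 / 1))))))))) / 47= 248365 / 850027934592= 0.00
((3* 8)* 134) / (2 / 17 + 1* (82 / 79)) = 2782.92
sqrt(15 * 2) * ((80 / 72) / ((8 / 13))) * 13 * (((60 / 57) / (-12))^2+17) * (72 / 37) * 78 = 2428036520 * sqrt(30) / 40071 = 331883.50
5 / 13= 0.38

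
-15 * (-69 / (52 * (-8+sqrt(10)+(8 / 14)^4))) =-654116435 / 217771879 - 662952115 * sqrt(10) / 1742175032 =-4.21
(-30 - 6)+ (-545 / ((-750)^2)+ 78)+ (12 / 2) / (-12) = 4668641 / 112500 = 41.50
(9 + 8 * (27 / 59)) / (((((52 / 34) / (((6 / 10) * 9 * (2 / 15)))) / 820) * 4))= 4685931 / 3835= 1221.89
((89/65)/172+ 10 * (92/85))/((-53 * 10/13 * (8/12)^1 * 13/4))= -6175899/50365900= -0.12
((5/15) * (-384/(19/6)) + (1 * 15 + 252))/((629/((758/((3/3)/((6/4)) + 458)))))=4894785/8222288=0.60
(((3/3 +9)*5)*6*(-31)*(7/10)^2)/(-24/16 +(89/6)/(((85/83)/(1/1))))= -166005/473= -350.96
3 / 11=0.27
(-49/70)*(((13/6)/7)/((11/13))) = -169/660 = -0.26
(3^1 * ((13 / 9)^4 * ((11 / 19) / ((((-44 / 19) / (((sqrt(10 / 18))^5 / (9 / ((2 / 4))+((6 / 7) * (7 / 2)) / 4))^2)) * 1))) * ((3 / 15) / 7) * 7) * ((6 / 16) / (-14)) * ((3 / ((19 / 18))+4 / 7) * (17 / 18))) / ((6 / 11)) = 1212385889 / 77908710655944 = 0.00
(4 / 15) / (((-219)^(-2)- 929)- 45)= -63948 / 233570065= -0.00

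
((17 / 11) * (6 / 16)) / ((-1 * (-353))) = 51 / 31064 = 0.00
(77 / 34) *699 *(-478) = -12863697 / 17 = -756688.06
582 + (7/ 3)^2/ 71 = 371947/ 639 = 582.08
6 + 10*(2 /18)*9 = 16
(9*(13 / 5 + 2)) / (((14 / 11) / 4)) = 4554 / 35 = 130.11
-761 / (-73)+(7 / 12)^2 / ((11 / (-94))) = 434593 / 57816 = 7.52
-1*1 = -1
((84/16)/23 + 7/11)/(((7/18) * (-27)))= -125/1518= -0.08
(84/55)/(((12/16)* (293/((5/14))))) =8/3223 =0.00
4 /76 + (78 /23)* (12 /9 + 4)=7927 /437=18.14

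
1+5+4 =10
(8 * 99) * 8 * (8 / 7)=50688 / 7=7241.14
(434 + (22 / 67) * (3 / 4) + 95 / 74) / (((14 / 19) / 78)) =800042139 / 17353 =46103.97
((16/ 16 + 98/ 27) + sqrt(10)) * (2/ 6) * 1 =sqrt(10)/ 3 + 125/ 81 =2.60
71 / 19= 3.74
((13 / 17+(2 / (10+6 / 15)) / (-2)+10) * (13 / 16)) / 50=9431 / 54400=0.17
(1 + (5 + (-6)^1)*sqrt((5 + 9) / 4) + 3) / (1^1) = 4-sqrt(14) / 2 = 2.13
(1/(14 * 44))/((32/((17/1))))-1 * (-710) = 13995537/19712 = 710.00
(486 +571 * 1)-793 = 264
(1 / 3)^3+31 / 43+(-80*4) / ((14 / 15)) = -2780240 / 8127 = -342.10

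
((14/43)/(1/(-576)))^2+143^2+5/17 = 1748260294/31433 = 55618.63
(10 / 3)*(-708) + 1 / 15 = -35399 / 15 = -2359.93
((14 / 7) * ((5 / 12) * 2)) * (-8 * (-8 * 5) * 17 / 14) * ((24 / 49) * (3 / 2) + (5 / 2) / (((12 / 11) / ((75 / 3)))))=116006300 / 3087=37578.98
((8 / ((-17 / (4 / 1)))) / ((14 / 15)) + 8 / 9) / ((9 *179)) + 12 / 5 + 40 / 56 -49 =-395857738 / 8626905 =-45.89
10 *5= 50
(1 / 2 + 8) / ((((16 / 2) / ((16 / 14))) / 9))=153 / 14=10.93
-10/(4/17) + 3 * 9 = -15.50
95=95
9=9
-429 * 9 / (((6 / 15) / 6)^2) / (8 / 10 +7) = -111375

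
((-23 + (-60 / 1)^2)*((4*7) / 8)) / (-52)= -25039 / 104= -240.76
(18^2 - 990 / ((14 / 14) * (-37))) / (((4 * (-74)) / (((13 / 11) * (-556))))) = 11725623 / 15059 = 778.65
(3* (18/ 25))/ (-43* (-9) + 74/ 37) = 54/ 9725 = 0.01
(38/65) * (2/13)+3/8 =3143/6760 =0.46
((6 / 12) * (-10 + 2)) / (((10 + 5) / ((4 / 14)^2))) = -16 / 735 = -0.02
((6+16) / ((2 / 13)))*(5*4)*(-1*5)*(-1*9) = 128700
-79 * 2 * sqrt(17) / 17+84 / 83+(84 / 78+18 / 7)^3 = 3100632508 / 62546393 - 158 * sqrt(17) / 17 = 11.25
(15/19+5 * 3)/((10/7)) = 210/19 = 11.05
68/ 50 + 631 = 15809/ 25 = 632.36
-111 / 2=-55.50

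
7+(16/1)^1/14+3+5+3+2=148/7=21.14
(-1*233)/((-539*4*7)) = 233/15092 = 0.02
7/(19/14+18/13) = 2.55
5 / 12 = 0.42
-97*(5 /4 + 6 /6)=-873 /4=-218.25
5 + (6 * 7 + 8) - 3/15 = 274/5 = 54.80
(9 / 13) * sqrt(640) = 72 * sqrt(10) / 13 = 17.51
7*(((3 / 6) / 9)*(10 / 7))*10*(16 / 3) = 800 / 27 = 29.63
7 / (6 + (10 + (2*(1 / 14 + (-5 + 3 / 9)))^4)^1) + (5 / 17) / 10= 0.03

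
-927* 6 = -5562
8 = 8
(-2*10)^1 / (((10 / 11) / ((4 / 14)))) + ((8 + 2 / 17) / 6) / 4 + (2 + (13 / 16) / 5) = -36033 / 9520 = -3.78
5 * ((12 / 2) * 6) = 180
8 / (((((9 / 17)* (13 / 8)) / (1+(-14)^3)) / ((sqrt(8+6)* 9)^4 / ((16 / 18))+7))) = -332117747360 / 9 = -36901971928.89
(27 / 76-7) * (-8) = 1010 / 19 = 53.16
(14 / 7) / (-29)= -2 / 29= -0.07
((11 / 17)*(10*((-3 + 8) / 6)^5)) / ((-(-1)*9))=171875 / 594864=0.29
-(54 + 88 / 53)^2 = -8702500 / 2809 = -3098.08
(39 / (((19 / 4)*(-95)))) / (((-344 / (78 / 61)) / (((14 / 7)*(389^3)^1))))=179063889498 / 4734515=37820.96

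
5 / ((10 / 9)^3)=729 / 200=3.64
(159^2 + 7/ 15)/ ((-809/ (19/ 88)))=-6.75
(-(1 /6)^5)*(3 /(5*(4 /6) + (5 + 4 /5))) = -5 /118368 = -0.00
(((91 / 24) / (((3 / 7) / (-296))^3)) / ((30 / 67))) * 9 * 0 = 0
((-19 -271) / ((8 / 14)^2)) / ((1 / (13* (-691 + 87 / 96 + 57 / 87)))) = 7959999.28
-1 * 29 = -29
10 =10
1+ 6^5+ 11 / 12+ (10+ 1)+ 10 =7798.92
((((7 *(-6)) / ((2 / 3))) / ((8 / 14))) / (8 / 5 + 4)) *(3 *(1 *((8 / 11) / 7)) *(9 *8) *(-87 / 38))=211410 / 209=1011.53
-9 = -9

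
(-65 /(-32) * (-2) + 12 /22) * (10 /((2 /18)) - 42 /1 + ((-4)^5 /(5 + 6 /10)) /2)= 11761 /77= 152.74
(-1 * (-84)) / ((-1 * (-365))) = 84 / 365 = 0.23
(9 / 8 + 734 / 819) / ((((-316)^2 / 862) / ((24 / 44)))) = 5707733 / 599735136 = 0.01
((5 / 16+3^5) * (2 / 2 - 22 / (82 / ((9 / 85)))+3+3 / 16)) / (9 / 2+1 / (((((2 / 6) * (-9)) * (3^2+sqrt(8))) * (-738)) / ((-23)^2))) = 223.87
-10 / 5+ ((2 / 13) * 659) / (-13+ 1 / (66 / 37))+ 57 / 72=-2397229 / 256152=-9.36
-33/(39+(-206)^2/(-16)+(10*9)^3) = -132/2905547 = -0.00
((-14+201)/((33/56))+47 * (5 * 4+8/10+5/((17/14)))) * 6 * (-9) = -6832044/85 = -80376.99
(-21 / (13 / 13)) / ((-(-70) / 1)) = -3 / 10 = -0.30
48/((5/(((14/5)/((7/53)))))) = 5088/25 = 203.52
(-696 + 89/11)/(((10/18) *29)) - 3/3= -69698/1595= -43.70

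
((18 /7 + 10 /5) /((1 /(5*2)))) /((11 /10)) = 3200 /77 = 41.56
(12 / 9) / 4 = 0.33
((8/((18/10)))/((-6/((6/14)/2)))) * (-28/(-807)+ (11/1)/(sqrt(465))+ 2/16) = -22 * sqrt(465)/5859-5155/203364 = -0.11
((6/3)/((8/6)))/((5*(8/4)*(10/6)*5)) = 9/500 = 0.02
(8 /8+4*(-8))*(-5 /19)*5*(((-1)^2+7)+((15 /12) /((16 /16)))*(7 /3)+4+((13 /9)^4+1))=412269775 /498636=826.80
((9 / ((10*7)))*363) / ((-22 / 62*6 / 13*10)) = -28.50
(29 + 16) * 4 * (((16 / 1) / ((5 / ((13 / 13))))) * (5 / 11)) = 2880 / 11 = 261.82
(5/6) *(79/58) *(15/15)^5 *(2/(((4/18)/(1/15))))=79/116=0.68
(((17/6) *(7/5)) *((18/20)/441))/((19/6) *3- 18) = -0.00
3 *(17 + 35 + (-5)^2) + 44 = 275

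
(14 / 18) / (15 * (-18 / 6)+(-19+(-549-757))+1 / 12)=-28 / 49317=-0.00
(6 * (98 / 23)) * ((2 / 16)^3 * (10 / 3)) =245 / 1472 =0.17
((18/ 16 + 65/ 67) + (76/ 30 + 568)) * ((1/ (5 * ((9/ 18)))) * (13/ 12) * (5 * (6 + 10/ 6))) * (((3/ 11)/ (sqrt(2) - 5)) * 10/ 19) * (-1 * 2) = 59851129 * sqrt(2)/ 504108 + 299255645/ 504108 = 761.54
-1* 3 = -3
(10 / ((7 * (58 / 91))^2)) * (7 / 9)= 5915 / 15138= 0.39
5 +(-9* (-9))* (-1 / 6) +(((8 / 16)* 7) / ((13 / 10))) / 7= -211 / 26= -8.12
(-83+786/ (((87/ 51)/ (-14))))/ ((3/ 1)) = -189475/ 87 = -2177.87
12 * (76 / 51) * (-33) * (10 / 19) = -5280 / 17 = -310.59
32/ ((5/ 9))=288/ 5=57.60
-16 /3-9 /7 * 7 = -43 /3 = -14.33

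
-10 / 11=-0.91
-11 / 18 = -0.61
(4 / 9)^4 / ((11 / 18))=512 / 8019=0.06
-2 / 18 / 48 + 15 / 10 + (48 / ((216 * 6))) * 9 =791 / 432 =1.83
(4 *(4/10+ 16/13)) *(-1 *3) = -1272/65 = -19.57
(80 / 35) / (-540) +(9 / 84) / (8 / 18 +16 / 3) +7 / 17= 1423741 / 3341520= 0.43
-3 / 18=-1 / 6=-0.17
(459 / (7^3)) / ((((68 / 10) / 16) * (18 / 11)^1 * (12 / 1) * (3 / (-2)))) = -110 / 1029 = -0.11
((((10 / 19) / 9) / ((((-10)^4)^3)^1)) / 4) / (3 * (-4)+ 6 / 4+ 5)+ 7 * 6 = 15800399999999999 / 376200000000000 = 42.00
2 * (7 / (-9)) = -14 / 9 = -1.56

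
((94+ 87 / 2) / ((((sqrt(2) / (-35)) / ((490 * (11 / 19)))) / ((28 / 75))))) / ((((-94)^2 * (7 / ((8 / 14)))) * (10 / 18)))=-177870 * sqrt(2) / 41971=-5.99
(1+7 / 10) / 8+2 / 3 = 211 / 240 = 0.88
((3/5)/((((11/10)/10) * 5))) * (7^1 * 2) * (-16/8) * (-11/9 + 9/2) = -3304/33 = -100.12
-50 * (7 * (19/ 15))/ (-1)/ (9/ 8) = 10640/ 27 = 394.07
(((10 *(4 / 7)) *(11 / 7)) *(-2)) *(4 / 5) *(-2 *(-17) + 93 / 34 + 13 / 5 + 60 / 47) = -114220128 / 195755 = -583.49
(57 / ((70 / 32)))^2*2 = 1663488 / 1225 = 1357.95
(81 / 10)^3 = 531441 / 1000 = 531.44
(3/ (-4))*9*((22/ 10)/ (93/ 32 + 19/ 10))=-2376/ 769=-3.09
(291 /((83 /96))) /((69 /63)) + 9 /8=4710429 /15272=308.44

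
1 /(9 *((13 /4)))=4 /117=0.03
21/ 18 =7/ 6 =1.17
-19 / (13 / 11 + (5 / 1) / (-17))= -3553 / 166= -21.40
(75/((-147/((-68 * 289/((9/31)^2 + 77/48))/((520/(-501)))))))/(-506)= 28385014716/2510404897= 11.31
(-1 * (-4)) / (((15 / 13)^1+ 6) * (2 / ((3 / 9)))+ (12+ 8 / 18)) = 0.07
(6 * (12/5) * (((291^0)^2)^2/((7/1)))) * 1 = 72/35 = 2.06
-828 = -828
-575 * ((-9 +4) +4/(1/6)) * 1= -10925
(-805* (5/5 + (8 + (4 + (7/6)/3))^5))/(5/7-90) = 621512287708697/236196000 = 2631341.29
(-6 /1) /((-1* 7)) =6 /7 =0.86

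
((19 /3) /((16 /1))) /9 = 19 /432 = 0.04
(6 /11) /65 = 6 /715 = 0.01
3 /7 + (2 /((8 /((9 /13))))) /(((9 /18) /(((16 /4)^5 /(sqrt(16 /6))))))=217.49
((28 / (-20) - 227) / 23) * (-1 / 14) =571 / 805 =0.71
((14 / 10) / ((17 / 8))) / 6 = 28 / 255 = 0.11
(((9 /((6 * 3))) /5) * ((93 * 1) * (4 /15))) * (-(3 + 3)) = -372 /25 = -14.88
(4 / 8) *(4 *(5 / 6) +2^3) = 17 / 3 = 5.67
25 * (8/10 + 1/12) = 265/12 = 22.08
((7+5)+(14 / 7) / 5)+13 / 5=15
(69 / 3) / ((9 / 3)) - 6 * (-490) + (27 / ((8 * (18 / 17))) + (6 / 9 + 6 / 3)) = 2953.52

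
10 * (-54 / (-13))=540 / 13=41.54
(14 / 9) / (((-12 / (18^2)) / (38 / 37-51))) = 77658 / 37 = 2098.86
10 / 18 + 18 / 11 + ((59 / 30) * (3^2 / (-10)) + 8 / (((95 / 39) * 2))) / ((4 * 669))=367763581 / 167785200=2.19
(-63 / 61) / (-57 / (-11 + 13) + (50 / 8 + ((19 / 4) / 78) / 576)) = 11321856 / 243912953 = 0.05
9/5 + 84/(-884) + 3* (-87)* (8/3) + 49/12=-9152207/13260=-690.21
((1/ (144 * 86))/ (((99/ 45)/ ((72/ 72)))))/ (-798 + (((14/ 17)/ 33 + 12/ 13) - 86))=-1105/ 26584724544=-0.00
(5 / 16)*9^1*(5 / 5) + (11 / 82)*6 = 2373 / 656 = 3.62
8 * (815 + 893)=13664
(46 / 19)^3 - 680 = -665.81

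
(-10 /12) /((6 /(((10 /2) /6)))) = -25 /216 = -0.12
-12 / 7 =-1.71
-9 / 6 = -3 / 2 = -1.50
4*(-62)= -248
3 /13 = 0.23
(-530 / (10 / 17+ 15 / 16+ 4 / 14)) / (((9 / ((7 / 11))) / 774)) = -607490240 / 37939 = -16012.29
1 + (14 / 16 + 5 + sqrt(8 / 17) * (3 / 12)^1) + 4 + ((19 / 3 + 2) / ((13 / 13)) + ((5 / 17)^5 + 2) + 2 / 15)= 21.52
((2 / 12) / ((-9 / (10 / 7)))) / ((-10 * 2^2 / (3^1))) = 1 / 504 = 0.00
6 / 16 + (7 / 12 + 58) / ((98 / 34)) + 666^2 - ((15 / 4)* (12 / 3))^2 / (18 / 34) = 521146399 / 1176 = 443151.70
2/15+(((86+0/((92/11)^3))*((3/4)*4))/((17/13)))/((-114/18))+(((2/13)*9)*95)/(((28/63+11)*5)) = -186317366/6487455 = -28.72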